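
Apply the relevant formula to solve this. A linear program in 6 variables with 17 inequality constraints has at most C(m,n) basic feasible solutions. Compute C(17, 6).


Each vertex corresponds to some choice of n active constraints out of m, so the number of vertices is at most C(m, n) = m! / (n!(m-n)!).
m = 17, n = 6
Numerator: 17 * 16 * 15 * 14 * 13 * 12
Denominator: 6! = 720
C(17, 6) = 12376


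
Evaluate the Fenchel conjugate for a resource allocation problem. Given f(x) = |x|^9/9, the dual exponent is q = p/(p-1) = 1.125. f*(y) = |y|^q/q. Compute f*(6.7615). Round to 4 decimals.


The conjugate exponent q satisfies 1/p + 1/q = 1.
p = 9, so q = 9/(9 - 1) = 1.125
|y|^q = 6.7615^1.125 = 8.5861
f*(6.7615) = 8.5861 / 1.125 = 7.6321


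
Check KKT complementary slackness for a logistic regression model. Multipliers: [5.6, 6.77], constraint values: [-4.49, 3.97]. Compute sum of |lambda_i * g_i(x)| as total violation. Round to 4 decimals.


KKT complementary slackness check:
lambda_1 * g_1 = 5.6 * -4.49 = -25.144
lambda_2 * g_2 = 6.77 * 3.97 = 26.8769
Total violation = 25.144 + 26.8769 = 52.0209


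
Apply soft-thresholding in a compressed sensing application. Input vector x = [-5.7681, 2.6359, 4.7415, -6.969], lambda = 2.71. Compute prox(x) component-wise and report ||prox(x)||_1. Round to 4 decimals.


Soft-thresholding with lambda = 2.71:
prox(-5.7681) = sign(-5.7681)*max(|-5.7681| - 2.71, 0) = -3.0581
prox(2.6359) = sign(2.6359)*max(|2.6359| - 2.71, 0) = 0.0
prox(4.7415) = sign(4.7415)*max(|4.7415| - 2.71, 0) = 2.0315
prox(-6.969) = sign(-6.969)*max(|-6.969| - 2.71, 0) = -4.259
prox(x) = [-3.0581, 0.0, 2.0315, -4.259]
||prox(x)||_1 = 3.0581 + 0.0 + 2.0315 + 4.259 = 9.3486


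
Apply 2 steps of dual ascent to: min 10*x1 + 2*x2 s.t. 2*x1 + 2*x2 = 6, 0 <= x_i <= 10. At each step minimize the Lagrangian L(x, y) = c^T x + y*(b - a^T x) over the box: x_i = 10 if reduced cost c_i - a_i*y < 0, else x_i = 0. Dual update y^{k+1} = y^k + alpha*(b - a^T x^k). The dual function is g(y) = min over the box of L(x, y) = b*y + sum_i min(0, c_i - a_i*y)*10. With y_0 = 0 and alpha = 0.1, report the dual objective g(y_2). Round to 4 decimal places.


Dual ascent for LP: min 10*x1 + 2*x2, 2*x1 + 2*x2 = 6, 0 <= x_i <= 10
Step 1: y^k = 0.0, reduced costs: (10.0, 2.0)
  x^k = (0.0, 0.0), subgradient = b - a^T x = 6.0
  y^{k+1} = 0.0 + 0.1*6.0 = 0.6
Step 2: y^k = 0.6, reduced costs: (8.8, 0.8)
  x^k = (0.0, 0.0), subgradient = b - a^T x = 6.0
  y^{k+1} = 0.6 + 0.1*6.0 = 1.2
Dual objective at y_2 = 1.2: reduced costs (7.6, -0.4), box minimizer x = (0.0, 10.0)
g(y_2) = b*y + (c1 - a1*y)*x1 + (c2 - a2*y)*x2 = 6*1.2 + 7.6*0.0 + (-0.4)*10.0 = 7.2 + 0.0 - 4.0 = 3.2


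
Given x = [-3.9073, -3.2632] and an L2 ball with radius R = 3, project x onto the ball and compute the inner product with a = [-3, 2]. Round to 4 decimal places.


Step 1: Compute ||x|| (intermediates to 6 decimals).
||x|| = sqrt((-3.9073)^2 + (-3.2632)^2) = 5.090724
Step 2: Project.
Since ||x|| > R, scale = R/||x|| = 3/5.090724 = 0.589307, proj(x) = scale * x
proj(x) = [-2.302599, -1.923027]
Step 3: Dot product.
a^T * proj(x) = -3*(-2.302599) + 2*(-1.923027) = 3.0617


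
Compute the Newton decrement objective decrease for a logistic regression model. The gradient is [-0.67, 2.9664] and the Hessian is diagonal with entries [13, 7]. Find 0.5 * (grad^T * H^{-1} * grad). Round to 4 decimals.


Step 1: H is diagonal, so H^(-1) * g = [-0.0515, 0.4238].
Step 2: g^T H^(-1) g = sum_i g_i^2 / H_ii
  = (-0.67)^2/13 + (2.9664)^2/7
  = 0.0345 + 1.2571 = 1.2916
Step 3: Objective decrease = 0.5 * g^T H^(-1) g = 0.6458


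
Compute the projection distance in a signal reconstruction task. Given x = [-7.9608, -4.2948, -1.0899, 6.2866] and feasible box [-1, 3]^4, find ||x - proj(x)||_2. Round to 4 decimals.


Project each component onto [-1, 3].
clip(-7.9608) = -1.0, clip(-4.2948) = -1.0, clip(-1.0899) = -1.0, clip(6.2866) = 3.0
Projection = [-1.0, -1.0, -1.0, 3.0]
Squared diffs: [48.4527, 10.8557, 0.0081, 10.8017]
Distance = sqrt(70.1182) = 8.3737


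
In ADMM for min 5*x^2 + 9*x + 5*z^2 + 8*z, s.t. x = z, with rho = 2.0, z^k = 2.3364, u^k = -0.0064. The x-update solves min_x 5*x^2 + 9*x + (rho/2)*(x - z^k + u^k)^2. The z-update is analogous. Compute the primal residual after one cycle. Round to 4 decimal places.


ADMM iteration with rho = 2.0, z^k = 2.3364, u^k = -0.0064
Step 1: x-update.
Minimize 5*x^2 + 9*x + (2.0/2)*(x - 2.3364 - 0.0064)^2
FOC: (2*5 + 2.0)*x = -9 + 2.0*(2.3364 + 0.0064)
x^{k+1} = -0.3595
Step 2: z-update.
Minimize 5*z^2 + 8*z + (2.0/2)*(-0.3595 - z - 0.0064)^2
FOC: (2*5 + 2.0)*z = -8 + 2.0*(-0.3595 - 0.0064)
z^{k+1} = -0.7277
Step 3: u-update.
u^{k+1} = -0.0064 - 0.3595 + 0.7277 = 0.3617
Step 4: Primal residual = |-0.3595 + 0.7277| = 0.3681


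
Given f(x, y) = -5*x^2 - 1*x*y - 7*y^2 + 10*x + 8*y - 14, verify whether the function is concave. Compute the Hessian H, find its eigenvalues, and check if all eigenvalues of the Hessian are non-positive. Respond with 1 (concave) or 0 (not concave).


The Hessian of f(x,y) = -5*x^2 - 1*x*y - 7*y^2 + 10*x + 8*y - 14 is:
H = [[-10, -1], [-1, -14]]
Trace = -10 - 14 = -24
Determinant = -10*-14 - (-1)^2 = 139
Discriminant = (-24)^2 - 4*139 = 20.0
Eigenvalues: lambda_1 = -14.2361, lambda_2 = -9.7639
The function is concave.

1


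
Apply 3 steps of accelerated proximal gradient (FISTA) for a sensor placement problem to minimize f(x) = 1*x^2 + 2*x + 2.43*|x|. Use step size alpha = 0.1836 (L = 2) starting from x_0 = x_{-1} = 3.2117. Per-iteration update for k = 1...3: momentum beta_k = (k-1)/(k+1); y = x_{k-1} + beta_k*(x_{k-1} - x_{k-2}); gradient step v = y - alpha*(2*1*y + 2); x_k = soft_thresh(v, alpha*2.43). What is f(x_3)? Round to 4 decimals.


FISTA on f(x) = 1*x^2 + 2*x + 2.43*|x|
L = 2, alpha = 0.1836
Iteration 1: beta = 0.0, y = 3.2117 + 0.0*(3.2117 - 3.2117) = 3.2117
  grad(y) = 8.4234, v = y - alpha*grad = 1.6652
  prox(v) = soft_thresh(1.6652, 0.4461) = 1.219
Iteration 2: beta = 0.3333, y = 1.219 + 0.3333*(1.219 - 3.2117) = 0.5548
  grad(y) = 3.1096, v = y - alpha*grad = -0.0161
  prox(v) = soft_thresh(-0.0161, 0.4461) = 0.0
Iteration 3: beta = 0.5, y = 0.0 + 0.5*(0.0 - 1.219) = -0.6095
  grad(y) = 0.781, v = y - alpha*grad = -0.7529
  prox(v) = soft_thresh(-0.7529, 0.4461) = -0.3067
f(x_3) = 1*(-0.3067)^2 + 2*(-0.3067) + 2.43*|-0.3067| = 0.226


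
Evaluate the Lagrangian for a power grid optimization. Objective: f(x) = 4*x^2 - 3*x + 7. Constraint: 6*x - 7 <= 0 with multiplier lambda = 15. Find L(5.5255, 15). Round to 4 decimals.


Step 1: Evaluate f(x).
f(5.5255) = 4*5.5255^2 - 3*5.5255 + 7 = 112.5481
Step 2: Evaluate g(x).
g(5.5255) = 6*5.5255 - 7 = 26.153
Step 3: Compute Lagrangian.
L = 112.5481 + 15*26.153 = 504.8431


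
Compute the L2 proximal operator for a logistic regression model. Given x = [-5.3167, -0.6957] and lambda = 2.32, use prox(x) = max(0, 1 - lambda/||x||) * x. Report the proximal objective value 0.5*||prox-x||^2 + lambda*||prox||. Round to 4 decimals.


Step 1: Compute ||x||.
||x|| = 5.362
Step 2: Compute scaling factor.
scale = max(0, 1 - 2.32/5.362) = 0.5673
Step 3: prox(x) = [-3.0163, -0.3947]
||prox(x)|| = 3.042
Step 4: Proximal objective.
0.5*||prox-x||^2 = 2.6912
lambda*||prox|| = 7.0574
Total = 9.7487


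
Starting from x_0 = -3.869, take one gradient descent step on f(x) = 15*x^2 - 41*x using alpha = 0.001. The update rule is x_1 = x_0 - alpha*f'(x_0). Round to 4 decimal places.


We compute the gradient at x_0 and apply the update.
f'(x) = 30*x - 41
f'(-3.869) = 30*-3.869 - 41 = -157.07
x_1 = -3.869 - 0.001*-157.07 = -3.7119


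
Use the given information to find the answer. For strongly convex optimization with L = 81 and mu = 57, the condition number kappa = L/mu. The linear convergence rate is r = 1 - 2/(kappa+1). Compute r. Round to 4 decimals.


Step 1: Compute the condition number.
kappa = L/mu = 81/57 = 1.4211
Step 2: Compute the convergence rate.
r = 1 - 2/(kappa + 1) = 1 - 2*mu/(L + mu) = (L - mu)/(L + mu) = 24/138 = 0.1739


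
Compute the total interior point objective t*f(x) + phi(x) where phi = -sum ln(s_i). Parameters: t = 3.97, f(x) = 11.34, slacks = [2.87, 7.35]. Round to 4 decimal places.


Step 1: Compute log-barrier.
ln values: [1.0543, 1.9947]
phi = -(1.0543 + 1.9947) = -3.049
Step 2: Compute augmented objective.
t*f(x) = 3.97*11.34 = 45.0198
Total = 45.0198 - 3.049 = 41.9708


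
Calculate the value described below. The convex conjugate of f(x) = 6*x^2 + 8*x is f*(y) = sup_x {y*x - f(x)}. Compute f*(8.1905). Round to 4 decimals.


f*(y) = sup_x {y*x - a*x^2 - b*x} = sup_x {(y-b)*x - a*x^2}
FOC: (y - b) - 2a*x = 0 => x* = (y - b)/(2a)
x* = (8.1905 - 8)/(2*6) = 0.0159
f*(8.1905) = (y-b)^2/(4a) = (8.1905 - 8)^2/(4*6)
= 0.0363/24 = 0.0015


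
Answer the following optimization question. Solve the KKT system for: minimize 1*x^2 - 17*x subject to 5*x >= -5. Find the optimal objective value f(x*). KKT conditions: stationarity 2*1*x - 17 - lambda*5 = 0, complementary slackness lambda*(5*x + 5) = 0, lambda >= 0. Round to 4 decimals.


Step 1: Try lambda = 0 (constraint inactive).
Stationarity: 2*1*x - 17 = 0
x* = 17/(2*1) = 8.5
Check constraint: 5*8.5 = 42.5 >= -5 -- satisfied.
Step 2: Compute optimal value.
f(x*) = 1*8.5^2 - 17*8.5 = -72.25


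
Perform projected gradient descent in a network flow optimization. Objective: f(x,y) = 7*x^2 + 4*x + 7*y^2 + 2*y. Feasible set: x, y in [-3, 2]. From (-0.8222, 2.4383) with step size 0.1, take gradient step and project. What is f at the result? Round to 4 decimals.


Step 1: Compute gradient at (-0.8222, 2.4383).
grad_x = 2*7*-0.8222 + 4 = -7.5108
grad_y = 2*7*2.4383 + 2 = 36.1362
Step 2: Gradient step.
x_raw = -0.8222 - 0.1*-7.5108 = -0.0711
y_raw = 2.4383 - 0.1*36.1362 = -1.1753
Step 3: Project onto [-3, 2].
x_proj = clip(-0.0711) = -0.0711
y_proj = clip(-1.1753) = -1.1753
Step 4: Evaluate f.
f(-0.0711, -1.1753) = 7.0699


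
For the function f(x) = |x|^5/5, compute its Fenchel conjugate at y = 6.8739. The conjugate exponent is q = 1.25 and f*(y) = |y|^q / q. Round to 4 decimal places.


The conjugate exponent q satisfies 1/p + 1/q = 1.
p = 5, so q = 5/(5 - 1) = 1.25
|y|^q = 6.8739^1.25 = 11.1302
f*(6.8739) = 11.1302 / 1.25 = 8.9042


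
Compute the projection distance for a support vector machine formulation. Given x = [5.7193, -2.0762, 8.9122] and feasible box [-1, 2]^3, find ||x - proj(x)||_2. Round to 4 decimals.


Project each component onto [-1, 2].
clip(5.7193) = 2.0, clip(-2.0762) = -1.0, clip(8.9122) = 2.0
Projection = [2.0, -1.0, 2.0]
Squared diffs: [13.8332, 1.1582, 47.7785]
Distance = sqrt(62.7699) = 7.9227


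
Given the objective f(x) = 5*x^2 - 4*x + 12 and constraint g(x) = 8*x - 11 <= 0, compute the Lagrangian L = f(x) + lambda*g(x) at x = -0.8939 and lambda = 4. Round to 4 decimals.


Step 1: Evaluate f(x).
f(-0.8939) = 5*(-0.8939)^2 - 4*(-0.8939) + 12 = 19.5709
Step 2: Evaluate g(x).
g(-0.8939) = 8*-0.8939 - 11 = -18.1512
Step 3: Compute Lagrangian.
L = 19.5709 + 4*-18.1512 = -53.0339


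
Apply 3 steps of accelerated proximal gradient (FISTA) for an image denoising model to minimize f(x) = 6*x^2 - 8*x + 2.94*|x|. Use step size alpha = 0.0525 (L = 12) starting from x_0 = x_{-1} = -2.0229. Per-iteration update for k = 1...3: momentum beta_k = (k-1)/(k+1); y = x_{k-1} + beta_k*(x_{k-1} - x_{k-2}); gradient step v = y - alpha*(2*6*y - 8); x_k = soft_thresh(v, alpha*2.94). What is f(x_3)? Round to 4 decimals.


FISTA on f(x) = 6*x^2 - 8*x + 2.94*|x|
L = 12, alpha = 0.0525
Iteration 1: beta = 0.0, y = -2.0229 + 0.0*(-2.0229 + 2.0229) = -2.0229
  grad(y) = -32.2748, v = y - alpha*grad = -0.3285
  prox(v) = soft_thresh(-0.3285, 0.1544) = -0.1741
Iteration 2: beta = 0.3333, y = -0.1741 + 0.3333*(-0.1741 + 2.0229) = 0.4421
  grad(y) = -2.6944, v = y - alpha*grad = 0.5836
  prox(v) = soft_thresh(0.5836, 0.1544) = 0.4292
Iteration 3: beta = 0.5, y = 0.4292 + 0.5*(0.4292 + 0.1741) = 0.7309
  grad(y) = 0.7711, v = y - alpha*grad = 0.6904
  prox(v) = soft_thresh(0.6904, 0.1544) = 0.5361
f(x_3) = 6*0.5361^2 - 8*0.5361 + 2.94*|0.5361| = -0.9883


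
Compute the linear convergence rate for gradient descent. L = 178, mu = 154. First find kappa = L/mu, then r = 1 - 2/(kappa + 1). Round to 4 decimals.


Step 1: Compute the condition number.
kappa = L/mu = 178/154 = 1.1558
Step 2: Compute the convergence rate.
r = 1 - 2/(kappa + 1) = 1 - 2*mu/(L + mu) = (L - mu)/(L + mu) = 24/332 = 0.0723


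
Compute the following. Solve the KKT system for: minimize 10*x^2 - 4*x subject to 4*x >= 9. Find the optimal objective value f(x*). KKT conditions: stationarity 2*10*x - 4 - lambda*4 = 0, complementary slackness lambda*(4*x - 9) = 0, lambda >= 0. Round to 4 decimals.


Step 1: Try lambda = 0 (constraint inactive).
x_unc = 4/(2*10) = 0.2
Check: 4*0.2 = 0.8 < 9 -- violated!
Step 2: Constraint must be active: 4*x = 9
x* = 9/4 = 2.25
lambda = (2*10*2.25 - 4)/4 = 10.25
Step 3: Compute optimal value.
f(x*) = 10*2.25^2 - 4*2.25 = 41.625


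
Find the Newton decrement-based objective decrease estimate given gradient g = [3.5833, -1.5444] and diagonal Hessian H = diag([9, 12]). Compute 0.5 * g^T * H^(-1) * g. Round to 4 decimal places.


Step 1: H is diagonal, so H^(-1) * g = [0.3981, -0.1287].
Step 2: g^T H^(-1) g = sum_i g_i^2 / H_ii
  = (3.5833)^2/9 + (-1.5444)^2/12
  = 1.4267 + 0.1988 = 1.6254
Step 3: Objective decrease = 0.5 * g^T H^(-1) g = 0.8127


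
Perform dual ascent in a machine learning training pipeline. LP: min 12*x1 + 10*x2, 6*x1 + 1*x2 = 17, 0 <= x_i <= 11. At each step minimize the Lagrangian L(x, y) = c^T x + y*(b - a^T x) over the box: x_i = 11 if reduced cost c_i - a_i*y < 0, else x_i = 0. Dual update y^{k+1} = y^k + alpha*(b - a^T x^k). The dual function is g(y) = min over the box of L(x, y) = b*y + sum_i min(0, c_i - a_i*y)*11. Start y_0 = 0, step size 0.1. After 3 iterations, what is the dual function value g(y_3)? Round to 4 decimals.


Dual ascent for LP: min 12*x1 + 10*x2, 6*x1 + 1*x2 = 17, 0 <= x_i <= 11
Step 1: y^k = 0.0, reduced costs: (12.0, 10.0)
  x^k = (0.0, 0.0), subgradient = b - a^T x = 17.0
  y^{k+1} = 0.0 + 0.1*17.0 = 1.7
Step 2: y^k = 1.7, reduced costs: (1.8, 8.3)
  x^k = (0.0, 0.0), subgradient = b - a^T x = 17.0
  y^{k+1} = 1.7 + 0.1*17.0 = 3.4
Step 3: y^k = 3.4, reduced costs: (-8.4, 6.6)
  x^k = (11.0, 0.0), subgradient = b - a^T x = -49.0
  y^{k+1} = 3.4 + 0.1*-49.0 = -1.5
Dual objective at y_3 = -1.5: reduced costs (21.0, 11.5), box minimizer x = (0.0, 0.0)
g(y_3) = b*y + (c1 - a1*y)*x1 + (c2 - a2*y)*x2 = 17*(-1.5) + 21.0*0.0 + 11.5*0.0 = -25.5 + 0.0 + 0.0 = -25.5


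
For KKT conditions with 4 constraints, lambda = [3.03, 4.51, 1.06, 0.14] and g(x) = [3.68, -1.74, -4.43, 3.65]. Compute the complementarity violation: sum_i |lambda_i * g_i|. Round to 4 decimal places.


KKT complementary slackness check:
lambda_1 * g_1 = 3.03 * 3.68 = 11.1504
lambda_2 * g_2 = 4.51 * -1.74 = -7.8474
lambda_3 * g_3 = 1.06 * -4.43 = -4.6958
lambda_4 * g_4 = 0.14 * 3.65 = 0.511
Total violation = 11.1504 + 7.8474 + 4.6958 + 0.511 = 24.2046


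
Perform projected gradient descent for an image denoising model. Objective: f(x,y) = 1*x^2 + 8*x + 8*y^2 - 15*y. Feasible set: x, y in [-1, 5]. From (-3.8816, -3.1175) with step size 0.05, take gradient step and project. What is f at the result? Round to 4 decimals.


Step 1: Compute gradient at (-3.8816, -3.1175).
grad_x = 2*1*-3.8816 + 8 = 0.2368
grad_y = 2*8*-3.1175 - 15 = -64.88
Step 2: Gradient step.
x_raw = -3.8816 - 0.05*0.2368 = -3.8934
y_raw = -3.1175 - 0.05*-64.88 = 0.1265
Step 3: Project onto [-1, 5].
x_proj = clip(-3.8934) = -1.0
y_proj = clip(0.1265) = 0.1265
Step 4: Evaluate f.
f(-1.0, 0.1265) = -8.7695


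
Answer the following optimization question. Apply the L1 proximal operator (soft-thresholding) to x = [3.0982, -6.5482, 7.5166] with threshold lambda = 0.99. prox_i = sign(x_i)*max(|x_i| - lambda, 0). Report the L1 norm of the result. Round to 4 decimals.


Soft-thresholding with lambda = 0.99:
prox(3.0982) = sign(3.0982)*max(|3.0982| - 0.99, 0) = 2.1082
prox(-6.5482) = sign(-6.5482)*max(|-6.5482| - 0.99, 0) = -5.5582
prox(7.5166) = sign(7.5166)*max(|7.5166| - 0.99, 0) = 6.5266
prox(x) = [2.1082, -5.5582, 6.5266]
||prox(x)||_1 = 2.1082 + 5.5582 + 6.5266 = 14.193


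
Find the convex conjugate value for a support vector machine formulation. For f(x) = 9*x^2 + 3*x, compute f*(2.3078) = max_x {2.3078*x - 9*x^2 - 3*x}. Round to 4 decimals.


f*(y) = sup_x {y*x - a*x^2 - b*x} = sup_x {(y-b)*x - a*x^2}
FOC: (y - b) - 2a*x = 0 => x* = (y - b)/(2a)
x* = (2.3078 - 3)/(2*9) = -0.0385
f*(2.3078) = (y-b)^2/(4a) = (2.3078 - 3)^2/(4*9)
= 0.4791/36 = 0.0133


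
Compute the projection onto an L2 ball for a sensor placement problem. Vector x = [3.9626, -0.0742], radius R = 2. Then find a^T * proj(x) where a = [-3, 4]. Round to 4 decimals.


Step 1: Compute ||x|| (intermediates to 6 decimals).
||x|| = sqrt(3.9626^2 + (-0.0742)^2) = 3.963295
Step 2: Project.
Since ||x|| > R, scale = R/||x|| = 2/3.963295 = 0.504631, proj(x) = scale * x
proj(x) = [1.999651, -0.037444]
Step 3: Dot product.
a^T * proj(x) = -3*1.999651 + 4*(-0.037444) = -6.1487


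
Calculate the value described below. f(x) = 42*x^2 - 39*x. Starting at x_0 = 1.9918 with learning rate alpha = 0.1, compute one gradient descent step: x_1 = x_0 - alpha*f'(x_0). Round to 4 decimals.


We compute the gradient at x_0 and apply the update.
f'(x) = 84*x - 39
f'(1.9918) = 84*1.9918 - 39 = 128.3112
x_1 = 1.9918 - 0.1*128.3112 = -10.8393


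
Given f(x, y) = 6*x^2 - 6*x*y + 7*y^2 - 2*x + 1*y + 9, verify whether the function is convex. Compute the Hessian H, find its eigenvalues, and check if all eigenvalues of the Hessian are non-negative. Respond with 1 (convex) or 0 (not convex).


The Hessian of f(x,y) = 6*x^2 - 6*x*y + 7*y^2 - 2*x + 1*y + 9 is:
H = [[12, -6], [-6, 14]]
Trace = 12 + 14 = 26
Determinant = 12*14 - (-6)^2 = 132
Discriminant = (26)^2 - 4*132 = 148.0
Eigenvalues: lambda_1 = 6.9172, lambda_2 = 19.0828
The function is convex.

1


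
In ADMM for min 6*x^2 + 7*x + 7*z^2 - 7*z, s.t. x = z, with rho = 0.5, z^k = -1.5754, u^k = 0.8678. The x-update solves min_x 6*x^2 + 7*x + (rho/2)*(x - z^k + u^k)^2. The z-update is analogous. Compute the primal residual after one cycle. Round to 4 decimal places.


ADMM iteration with rho = 0.5, z^k = -1.5754, u^k = 0.8678
Step 1: x-update.
Minimize 6*x^2 + 7*x + (0.5/2)*(x + 1.5754 + 0.8678)^2
FOC: (2*6 + 0.5)*x = -7 + 0.5*(-1.5754 - 0.8678)
x^{k+1} = -0.6577
Step 2: z-update.
Minimize 7*z^2 - 7*z + (0.5/2)*(-0.6577 - z + 0.8678)^2
FOC: (2*7 + 0.5)*z = 7 + 0.5*(-0.6577 + 0.8678)
z^{k+1} = 0.49
Step 3: u-update.
u^{k+1} = 0.8678 - 0.6577 - 0.49 = -0.2799
Step 4: Primal residual = |-0.6577 - 0.49| = 1.1477


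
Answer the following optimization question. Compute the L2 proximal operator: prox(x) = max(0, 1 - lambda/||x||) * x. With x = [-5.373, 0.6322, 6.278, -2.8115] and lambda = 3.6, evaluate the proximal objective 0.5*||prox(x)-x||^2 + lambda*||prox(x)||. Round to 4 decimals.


Step 1: Compute ||x||.
||x|| = 8.7514
Step 2: Compute scaling factor.
scale = max(0, 1 - 3.6/8.7514) = 0.5886
Step 3: prox(x) = [-3.1627, 0.3721, 3.6955, -1.655]
||prox(x)|| = 5.1514
Step 4: Proximal objective.
0.5*||prox-x||^2 = 6.48
lambda*||prox|| = 18.545
Total = 25.025


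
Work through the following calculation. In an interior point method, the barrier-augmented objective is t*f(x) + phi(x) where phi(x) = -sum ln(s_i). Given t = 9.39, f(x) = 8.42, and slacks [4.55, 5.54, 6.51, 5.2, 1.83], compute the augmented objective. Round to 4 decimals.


Step 1: Compute log-barrier.
ln values: [1.5151, 1.712, 1.8733, 1.6487, 0.6043]
phi = -(1.5151 + 1.712 + 1.8733 + 1.6487 + 0.6043) = -7.3534
Step 2: Compute augmented objective.
t*f(x) = 9.39*8.42 = 79.0638
Total = 79.0638 - 7.3534 = 71.7104


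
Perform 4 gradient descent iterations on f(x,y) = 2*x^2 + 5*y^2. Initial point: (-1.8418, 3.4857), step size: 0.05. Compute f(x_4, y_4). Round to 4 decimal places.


Gradient descent on f(x,y) = 2*x^2 + 5*y^2.
Starting point: (-1.8418, 3.4857), alpha = 0.05
Step 1: grad_x = 2*2*-1.8418 = -7.3672, grad_y = 2*5*3.4857 = 34.857
  x_1 = -1.8418 - 0.05*-7.3672 = -1.4734
  y_1 = 3.4857 - 0.05*34.857 = 1.7429
Step 2: grad_x = 2*2*-1.4734 = -5.8938, grad_y = 2*5*1.7429 = 17.4285
  x_2 = -1.4734 - 0.05*-5.8938 = -1.1788
  y_2 = 1.7429 - 0.05*17.4285 = 0.8714
Step 3: grad_x = 2*2*-1.1788 = -4.715, grad_y = 2*5*0.8714 = 8.7143
  x_3 = -1.1788 - 0.05*-4.715 = -0.943
  y_3 = 0.8714 - 0.05*8.7143 = 0.4357
Step 4: grad_x = 2*2*-0.943 = -3.772, grad_y = 2*5*0.4357 = 4.3571
  x_4 = -0.943 - 0.05*-3.772 = -0.7544
  y_4 = 0.4357 - 0.05*4.3571 = 0.2179
f(-0.7544, 0.2179) = 2*(-0.7544)^2 + 5*0.2179^2 = 1.3755


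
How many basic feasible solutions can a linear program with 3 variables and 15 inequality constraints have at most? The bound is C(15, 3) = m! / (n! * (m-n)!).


Each vertex corresponds to some choice of n active constraints out of m, so the number of vertices is at most C(m, n) = m! / (n!(m-n)!).
m = 15, n = 3
Numerator: 15 * 14 * 13
Denominator: 3! = 6
C(15, 3) = 455


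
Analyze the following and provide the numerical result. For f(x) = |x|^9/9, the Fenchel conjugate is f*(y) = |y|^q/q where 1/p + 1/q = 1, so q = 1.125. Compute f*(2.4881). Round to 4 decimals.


The conjugate exponent q satisfies 1/p + 1/q = 1.
p = 9, so q = 9/(9 - 1) = 1.125
|y|^q = 2.4881^1.125 = 2.7884
f*(2.4881) = 2.7884 / 1.125 = 2.4786


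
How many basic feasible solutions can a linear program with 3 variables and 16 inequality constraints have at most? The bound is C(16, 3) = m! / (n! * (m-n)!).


Each vertex corresponds to some choice of n active constraints out of m, so the number of vertices is at most C(m, n) = m! / (n!(m-n)!).
m = 16, n = 3
Numerator: 16 * 15 * 14
Denominator: 3! = 6
C(16, 3) = 560


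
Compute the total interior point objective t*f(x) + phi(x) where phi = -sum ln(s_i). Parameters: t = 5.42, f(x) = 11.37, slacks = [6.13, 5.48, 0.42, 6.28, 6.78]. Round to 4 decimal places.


Step 1: Compute log-barrier.
ln values: [1.8132, 1.7011, -0.8675, 1.8374, 1.914]
phi = -(1.8132 + 1.7011 - 0.8675 + 1.8374 + 1.914) = -6.3981
Step 2: Compute augmented objective.
t*f(x) = 5.42*11.37 = 61.6254
Total = 61.6254 - 6.3981 = 55.2273


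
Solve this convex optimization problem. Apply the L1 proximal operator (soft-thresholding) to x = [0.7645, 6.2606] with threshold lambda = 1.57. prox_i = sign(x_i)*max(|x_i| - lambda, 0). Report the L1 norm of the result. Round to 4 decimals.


Soft-thresholding with lambda = 1.57:
prox(0.7645) = sign(0.7645)*max(|0.7645| - 1.57, 0) = 0.0
prox(6.2606) = sign(6.2606)*max(|6.2606| - 1.57, 0) = 4.6906
prox(x) = [0.0, 4.6906]
||prox(x)||_1 = 0.0 + 4.6906 = 4.6906


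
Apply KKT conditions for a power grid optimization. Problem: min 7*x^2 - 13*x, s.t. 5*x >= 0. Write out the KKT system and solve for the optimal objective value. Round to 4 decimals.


Step 1: Try lambda = 0 (constraint inactive).
Stationarity: 2*7*x - 13 = 0
x* = 13/(2*7) = 13/14 = 0.9286 (rounded; the exact value 13/14 is used below)
Check constraint: 5*0.9286 = 4.643 >= 0 -- satisfied.
Step 2: Compute optimal value.
f(x*) = 7*(13/14)^2 - 13*(13/14) = -6.0357


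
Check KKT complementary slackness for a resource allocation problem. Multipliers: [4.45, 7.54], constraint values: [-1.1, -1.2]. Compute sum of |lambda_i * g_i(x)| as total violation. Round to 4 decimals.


KKT complementary slackness check:
lambda_1 * g_1 = 4.45 * -1.1 = -4.895
lambda_2 * g_2 = 7.54 * -1.2 = -9.048
Total violation = 4.895 + 9.048 = 13.943


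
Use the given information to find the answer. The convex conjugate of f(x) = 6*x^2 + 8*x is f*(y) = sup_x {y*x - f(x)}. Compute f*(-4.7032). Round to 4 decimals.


f*(y) = sup_x {y*x - a*x^2 - b*x} = sup_x {(y-b)*x - a*x^2}
FOC: (y - b) - 2a*x = 0 => x* = (y - b)/(2a)
x* = (-4.7032 - 8)/(2*6) = -1.0586
f*(-4.7032) = (y-b)^2/(4a) = (-4.7032 - 8)^2/(4*6)
= 161.3713/24 = 6.7238


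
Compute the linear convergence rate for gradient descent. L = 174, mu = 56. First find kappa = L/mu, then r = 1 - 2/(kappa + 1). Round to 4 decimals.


Step 1: Compute the condition number.
kappa = L/mu = 174/56 = 3.1071
Step 2: Compute the convergence rate.
r = 1 - 2/(kappa + 1) = 1 - 2*mu/(L + mu) = (L - mu)/(L + mu) = 118/230 = 0.513


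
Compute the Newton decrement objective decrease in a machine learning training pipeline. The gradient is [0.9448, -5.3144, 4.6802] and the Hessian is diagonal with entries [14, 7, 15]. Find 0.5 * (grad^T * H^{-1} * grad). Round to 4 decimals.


Step 1: H is diagonal, so H^(-1) * g = [0.0675, -0.7592, 0.312].
Step 2: g^T H^(-1) g = sum_i g_i^2 / H_ii
  = (0.9448)^2/14 + (-5.3144)^2/7 + (4.6802)^2/15
  = 0.0638 + 4.0347 + 1.4603 = 5.5587
Step 3: Objective decrease = 0.5 * g^T H^(-1) g = 2.7794


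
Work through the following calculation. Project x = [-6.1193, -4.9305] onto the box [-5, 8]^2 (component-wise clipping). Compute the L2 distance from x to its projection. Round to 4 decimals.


Project each component onto [-5, 8].
clip(-6.1193) = -5.0, clip(-4.9305) = -4.9305
Projection = [-5.0, -4.9305]
Squared diffs: [1.2528, 0.0]
Distance = sqrt(1.2528) = 1.1193


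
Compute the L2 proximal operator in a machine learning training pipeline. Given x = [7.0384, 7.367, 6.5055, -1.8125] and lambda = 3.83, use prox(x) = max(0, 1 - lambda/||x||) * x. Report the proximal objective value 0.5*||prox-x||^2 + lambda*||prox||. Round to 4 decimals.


Step 1: Compute ||x||.
||x|| = 12.2237
Step 2: Compute scaling factor.
scale = max(0, 1 - 3.83/12.2237) = 0.6867
Step 3: prox(x) = [4.8331, 5.0587, 4.4672, -1.2446]
||prox(x)|| = 8.3937
Step 4: Proximal objective.
0.5*||prox-x||^2 = 7.3345
lambda*||prox|| = 32.1479
Total = 39.4823


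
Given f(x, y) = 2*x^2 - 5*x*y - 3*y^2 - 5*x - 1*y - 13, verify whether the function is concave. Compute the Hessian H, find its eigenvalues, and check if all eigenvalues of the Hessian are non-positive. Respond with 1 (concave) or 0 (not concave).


The Hessian of f(x,y) = 2*x^2 - 5*x*y - 3*y^2 - 5*x - 1*y - 13 is:
H = [[4, -5], [-5, -6]]
Trace = 4 - 6 = -2
Determinant = 4*-6 - (-5)^2 = -49
Discriminant = (-2)^2 - 4*-49 = 200.0
Eigenvalues: lambda_1 = -8.0711, lambda_2 = 6.0711
The function is not concave.

0


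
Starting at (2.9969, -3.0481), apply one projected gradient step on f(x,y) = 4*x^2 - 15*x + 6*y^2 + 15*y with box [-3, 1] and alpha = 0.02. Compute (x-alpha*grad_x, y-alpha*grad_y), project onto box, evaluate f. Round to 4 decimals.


Step 1: Compute gradient at (2.9969, -3.0481).
grad_x = 2*4*2.9969 - 15 = 8.9752
grad_y = 2*6*-3.0481 + 15 = -21.5772
Step 2: Gradient step.
x_raw = 2.9969 - 0.02*8.9752 = 2.8174
y_raw = -3.0481 - 0.02*-21.5772 = -2.6166
Step 3: Project onto [-3, 1].
x_proj = clip(2.8174) = 1.0
y_proj = clip(-2.6166) = -2.6166
Step 4: Evaluate f.
f(1.0, -2.6166) = -9.1701


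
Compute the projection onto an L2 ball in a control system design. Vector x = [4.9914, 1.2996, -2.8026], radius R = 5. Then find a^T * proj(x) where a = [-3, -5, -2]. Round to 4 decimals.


Step 1: Compute ||x|| (intermediates to 6 decimals).
||x|| = sqrt(4.9914^2 + 1.2996^2 + (-2.8026)^2) = 5.87006
Step 2: Project.
Since ||x|| > R, scale = R/||x|| = 5/5.87006 = 0.85178, proj(x) = scale * x
proj(x) = [4.251575, 1.106973, -2.387199]
Step 3: Dot product.
a^T * proj(x) = -3*4.251575 - 5*1.106973 - 2*(-2.387199) = -13.5152


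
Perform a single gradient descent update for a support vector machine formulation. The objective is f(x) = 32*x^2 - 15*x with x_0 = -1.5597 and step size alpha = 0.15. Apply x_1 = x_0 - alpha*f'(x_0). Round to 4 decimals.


We compute the gradient at x_0 and apply the update.
f'(x) = 64*x - 15
f'(-1.5597) = 64*-1.5597 - 15 = -114.8208
x_1 = -1.5597 - 0.15*-114.8208 = 15.6634


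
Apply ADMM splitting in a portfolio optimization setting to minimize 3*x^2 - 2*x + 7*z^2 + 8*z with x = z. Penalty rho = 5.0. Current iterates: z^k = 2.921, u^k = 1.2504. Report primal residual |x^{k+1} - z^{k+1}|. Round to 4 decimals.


ADMM iteration with rho = 5.0, z^k = 2.921, u^k = 1.2504
Step 1: x-update.
Minimize 3*x^2 - 2*x + (5.0/2)*(x - 2.921 + 1.2504)^2
FOC: (2*3 + 5.0)*x = 2 + 5.0*(2.921 - 1.2504)
x^{k+1} = 0.9412
Step 2: z-update.
Minimize 7*z^2 + 8*z + (5.0/2)*(0.9412 - z + 1.2504)^2
FOC: (2*7 + 5.0)*z = -8 + 5.0*(0.9412 + 1.2504)
z^{k+1} = 0.1557
Step 3: u-update.
u^{k+1} = 1.2504 + 0.9412 - 0.1557 = 2.0359
Step 4: Primal residual = |0.9412 - 0.1557| = 0.7855


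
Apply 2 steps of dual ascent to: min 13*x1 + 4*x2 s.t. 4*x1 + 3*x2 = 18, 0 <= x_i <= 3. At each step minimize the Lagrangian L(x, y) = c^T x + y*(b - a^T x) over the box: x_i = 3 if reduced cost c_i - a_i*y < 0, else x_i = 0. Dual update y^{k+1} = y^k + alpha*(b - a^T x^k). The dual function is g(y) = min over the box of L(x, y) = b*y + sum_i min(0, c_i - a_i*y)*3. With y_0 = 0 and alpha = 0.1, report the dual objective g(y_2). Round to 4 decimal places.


Dual ascent for LP: min 13*x1 + 4*x2, 4*x1 + 3*x2 = 18, 0 <= x_i <= 3
Step 1: y^k = 0.0, reduced costs: (13.0, 4.0)
  x^k = (0.0, 0.0), subgradient = b - a^T x = 18.0
  y^{k+1} = 0.0 + 0.1*18.0 = 1.8
Step 2: y^k = 1.8, reduced costs: (5.8, -1.4)
  x^k = (0.0, 3.0), subgradient = b - a^T x = 9.0
  y^{k+1} = 1.8 + 0.1*9.0 = 2.7
Dual objective at y_2 = 2.7: reduced costs (2.2, -4.1), box minimizer x = (0.0, 3.0)
g(y_2) = b*y + (c1 - a1*y)*x1 + (c2 - a2*y)*x2 = 18*2.7 + 2.2*0.0 + (-4.1)*3.0 = 48.6 + 0.0 - 12.3 = 36.3


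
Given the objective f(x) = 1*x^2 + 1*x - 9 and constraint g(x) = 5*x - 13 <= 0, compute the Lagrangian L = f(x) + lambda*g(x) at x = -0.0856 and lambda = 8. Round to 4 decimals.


Step 1: Evaluate f(x).
f(-0.0856) = 1*(-0.0856)^2 + 1*(-0.0856) - 9 = -9.0783
Step 2: Evaluate g(x).
g(-0.0856) = 5*-0.0856 - 13 = -13.428
Step 3: Compute Lagrangian.
L = -9.0783 + 8*-13.428 = -116.5023


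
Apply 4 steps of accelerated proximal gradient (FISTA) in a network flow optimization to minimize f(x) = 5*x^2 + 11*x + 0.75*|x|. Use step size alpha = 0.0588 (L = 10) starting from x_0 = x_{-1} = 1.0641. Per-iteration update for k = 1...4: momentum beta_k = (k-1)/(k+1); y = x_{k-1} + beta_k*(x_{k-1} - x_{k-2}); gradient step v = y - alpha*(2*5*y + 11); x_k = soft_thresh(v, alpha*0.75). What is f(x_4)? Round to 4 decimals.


FISTA on f(x) = 5*x^2 + 11*x + 0.75*|x|
L = 10, alpha = 0.0588
Iteration 1: beta = 0.0, y = 1.0641 + 0.0*(1.0641 - 1.0641) = 1.0641
  grad(y) = 21.641, v = y - alpha*grad = -0.2084
  prox(v) = soft_thresh(-0.2084, 0.0441) = -0.1643
Iteration 2: beta = 0.3333, y = -0.1643 + 0.3333*(-0.1643 - 1.0641) = -0.5738
  grad(y) = 5.2625, v = y - alpha*grad = -0.8832
  prox(v) = soft_thresh(-0.8832, 0.0441) = -0.8391
Iteration 3: beta = 0.5, y = -0.8391 + 0.5*(-0.8391 + 0.1643) = -1.1765
  grad(y) = -0.7648, v = y - alpha*grad = -1.1315
  prox(v) = soft_thresh(-1.1315, 0.0441) = -1.0874
Iteration 4: beta = 0.6, y = -1.0874 + 0.6*(-1.0874 + 0.8391) = -1.2364
  grad(y) = -1.3641, v = y - alpha*grad = -1.1562
  prox(v) = soft_thresh(-1.1562, 0.0441) = -1.1121
f(x_4) = 5*(-1.1121)^2 + 11*(-1.1121) + 0.75*|-1.1121| = -5.2152


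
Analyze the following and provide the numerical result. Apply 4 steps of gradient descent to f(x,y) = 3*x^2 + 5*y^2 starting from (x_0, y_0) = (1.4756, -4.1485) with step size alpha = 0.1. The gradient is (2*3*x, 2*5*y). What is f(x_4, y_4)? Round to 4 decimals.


Gradient descent on f(x,y) = 3*x^2 + 5*y^2.
Starting point: (1.4756, -4.1485), alpha = 0.1
Step 1: grad_x = 2*3*1.4756 = 8.8536, grad_y = 2*5*-4.1485 = -41.485
  x_1 = 1.4756 - 0.1*8.8536 = 0.5902
  y_1 = -4.1485 - 0.1*-41.485 = 0.0
Step 2: grad_x = 2*3*0.5902 = 3.5414, grad_y = 2*5*0.0 = 0.0
  x_2 = 0.5902 - 0.1*3.5414 = 0.2361
  y_2 = 0.0 - 0.1*0.0 = 0.0
Step 3: grad_x = 2*3*0.2361 = 1.4166, grad_y = 2*5*0.0 = 0.0
  x_3 = 0.2361 - 0.1*1.4166 = 0.0944
  y_3 = 0.0 - 0.1*0.0 = 0.0
Step 4: grad_x = 2*3*0.0944 = 0.5666, grad_y = 2*5*0.0 = 0.0
  x_4 = 0.0944 - 0.1*0.5666 = 0.0378
  y_4 = 0.0 - 0.1*0.0 = 0.0
f(0.0378, 0.0) = 3*0.0378^2 + 5*0.0^2 = 0.0043


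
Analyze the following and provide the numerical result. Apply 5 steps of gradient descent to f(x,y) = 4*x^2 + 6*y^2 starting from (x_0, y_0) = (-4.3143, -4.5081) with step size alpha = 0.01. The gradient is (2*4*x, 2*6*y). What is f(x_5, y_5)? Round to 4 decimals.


Gradient descent on f(x,y) = 4*x^2 + 6*y^2.
Starting point: (-4.3143, -4.5081), alpha = 0.01
Step 1: grad_x = 2*4*-4.3143 = -34.5144, grad_y = 2*6*-4.5081 = -54.0972
  x_1 = -4.3143 - 0.01*-34.5144 = -3.9692
  y_1 = -4.5081 - 0.01*-54.0972 = -3.9671
Step 2: grad_x = 2*4*-3.9692 = -31.7532, grad_y = 2*6*-3.9671 = -47.6055
  x_2 = -3.9692 - 0.01*-31.7532 = -3.6516
  y_2 = -3.9671 - 0.01*-47.6055 = -3.4911
Step 3: grad_x = 2*4*-3.6516 = -29.213, grad_y = 2*6*-3.4911 = -41.8929
  x_3 = -3.6516 - 0.01*-29.213 = -3.3595
  y_3 = -3.4911 - 0.01*-41.8929 = -3.0721
Step 4: grad_x = 2*4*-3.3595 = -26.8759, grad_y = 2*6*-3.0721 = -36.8657
  x_4 = -3.3595 - 0.01*-26.8759 = -3.0907
  y_4 = -3.0721 - 0.01*-36.8657 = -2.7035
Step 5: grad_x = 2*4*-3.0907 = -24.7259, grad_y = 2*6*-2.7035 = -32.4418
  x_5 = -3.0907 - 0.01*-24.7259 = -2.8435
  y_5 = -2.7035 - 0.01*-32.4418 = -2.3791
f(-2.8435, -2.3791) = 4*(-2.8435)^2 + 6*(-2.3791)^2 = 66.3012


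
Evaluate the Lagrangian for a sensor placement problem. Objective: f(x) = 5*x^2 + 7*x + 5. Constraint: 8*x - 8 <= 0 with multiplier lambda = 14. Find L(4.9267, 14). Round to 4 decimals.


Step 1: Evaluate f(x).
f(4.9267) = 5*4.9267^2 + 7*4.9267 + 5 = 160.8488
Step 2: Evaluate g(x).
g(4.9267) = 8*4.9267 - 8 = 31.4136
Step 3: Compute Lagrangian.
L = 160.8488 + 14*31.4136 = 600.6392


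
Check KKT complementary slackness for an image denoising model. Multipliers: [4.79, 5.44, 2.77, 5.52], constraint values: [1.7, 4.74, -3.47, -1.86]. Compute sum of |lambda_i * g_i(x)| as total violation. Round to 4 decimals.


KKT complementary slackness check:
lambda_1 * g_1 = 4.79 * 1.7 = 8.143
lambda_2 * g_2 = 5.44 * 4.74 = 25.7856
lambda_3 * g_3 = 2.77 * -3.47 = -9.6119
lambda_4 * g_4 = 5.52 * -1.86 = -10.2672
Total violation = 8.143 + 25.7856 + 9.6119 + 10.2672 = 53.8077


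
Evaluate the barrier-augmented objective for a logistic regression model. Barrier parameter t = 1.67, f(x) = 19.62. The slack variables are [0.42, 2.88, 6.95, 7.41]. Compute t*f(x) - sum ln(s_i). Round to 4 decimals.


Step 1: Compute log-barrier.
ln values: [-0.8675, 1.0578, 1.9387, 2.0028]
phi = -(-0.8675 + 1.0578 + 1.9387 + 2.0028) = -4.1319
Step 2: Compute augmented objective.
t*f(x) = 1.67*19.62 = 32.7654
Total = 32.7654 - 4.1319 = 28.6335


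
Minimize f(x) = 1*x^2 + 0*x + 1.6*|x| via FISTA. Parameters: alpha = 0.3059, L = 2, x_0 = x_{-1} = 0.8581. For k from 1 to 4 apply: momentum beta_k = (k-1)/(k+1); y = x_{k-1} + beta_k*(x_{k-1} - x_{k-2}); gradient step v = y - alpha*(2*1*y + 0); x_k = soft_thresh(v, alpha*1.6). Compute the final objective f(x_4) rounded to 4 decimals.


FISTA on f(x) = 1*x^2 + 0*x + 1.6*|x|
L = 2, alpha = 0.3059
Iteration 1: beta = 0.0, y = 0.8581 + 0.0*(0.8581 - 0.8581) = 0.8581
  grad(y) = 1.7162, v = y - alpha*grad = 0.3331
  prox(v) = soft_thresh(0.3331, 0.4894) = 0.0
Iteration 2: beta = 0.3333, y = 0.0 + 0.3333*(0.0 - 0.8581) = -0.286
  grad(y) = -0.5721, v = y - alpha*grad = -0.111
  prox(v) = soft_thresh(-0.111, 0.4894) = 0.0
Iteration 3: beta = 0.5, y = 0.0 + 0.5*(0.0 - 0.0) = 0.0
  grad(y) = 0.0, v = y - alpha*grad = 0.0
  prox(v) = soft_thresh(0.0, 0.4894) = 0.0
Iteration 4: beta = 0.6, y = 0.0 + 0.6*(0.0 - 0.0) = 0.0
  grad(y) = 0.0, v = y - alpha*grad = 0.0
  prox(v) = soft_thresh(0.0, 0.4894) = 0.0
f(x_4) = 1*0.0^2 + 0*0.0 + 1.6*|0.0| = 0.0


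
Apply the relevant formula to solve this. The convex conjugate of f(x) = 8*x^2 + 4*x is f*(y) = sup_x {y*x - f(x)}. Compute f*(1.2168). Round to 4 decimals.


f*(y) = sup_x {y*x - a*x^2 - b*x} = sup_x {(y-b)*x - a*x^2}
FOC: (y - b) - 2a*x = 0 => x* = (y - b)/(2a)
x* = (1.2168 - 4)/(2*8) = -0.174
f*(1.2168) = (y-b)^2/(4a) = (1.2168 - 4)^2/(4*8)
= 7.7462/32 = 0.2421


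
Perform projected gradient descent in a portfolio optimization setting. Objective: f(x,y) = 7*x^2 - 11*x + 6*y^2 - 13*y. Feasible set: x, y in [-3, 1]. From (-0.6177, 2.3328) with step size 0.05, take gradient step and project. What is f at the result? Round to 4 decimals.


Step 1: Compute gradient at (-0.6177, 2.3328).
grad_x = 2*7*-0.6177 - 11 = -19.6478
grad_y = 2*6*2.3328 - 13 = 14.9936
Step 2: Gradient step.
x_raw = -0.6177 - 0.05*-19.6478 = 0.3647
y_raw = 2.3328 - 0.05*14.9936 = 1.5831
Step 3: Project onto [-3, 1].
x_proj = clip(0.3647) = 0.3647
y_proj = clip(1.5831) = 1.0
Step 4: Evaluate f.
f(0.3647, 1.0) = -10.0806


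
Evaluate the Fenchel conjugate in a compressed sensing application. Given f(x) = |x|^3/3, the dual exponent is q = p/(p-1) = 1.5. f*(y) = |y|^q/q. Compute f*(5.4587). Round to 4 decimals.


The conjugate exponent q satisfies 1/p + 1/q = 1.
p = 3, so q = 3/(3 - 1) = 1.5
|y|^q = 5.4587^1.5 = 12.7536
f*(5.4587) = 12.7536 / 1.5 = 8.5024


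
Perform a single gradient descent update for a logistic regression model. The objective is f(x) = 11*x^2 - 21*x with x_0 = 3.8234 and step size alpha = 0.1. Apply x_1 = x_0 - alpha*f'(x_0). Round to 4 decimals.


We compute the gradient at x_0 and apply the update.
f'(x) = 22*x - 21
f'(3.8234) = 22*3.8234 - 21 = 63.1148
x_1 = 3.8234 - 0.1*63.1148 = -2.4881


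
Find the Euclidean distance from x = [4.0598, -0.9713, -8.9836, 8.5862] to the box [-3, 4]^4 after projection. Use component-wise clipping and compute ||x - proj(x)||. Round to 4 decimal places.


Project each component onto [-3, 4].
clip(4.0598) = 4.0, clip(-0.9713) = -0.9713, clip(-8.9836) = -3.0, clip(8.5862) = 4.0
Projection = [4.0, -0.9713, -3.0, 4.0]
Squared diffs: [0.0036, 0.0, 35.8035, 21.0332]
Distance = sqrt(56.8403) = 7.5392


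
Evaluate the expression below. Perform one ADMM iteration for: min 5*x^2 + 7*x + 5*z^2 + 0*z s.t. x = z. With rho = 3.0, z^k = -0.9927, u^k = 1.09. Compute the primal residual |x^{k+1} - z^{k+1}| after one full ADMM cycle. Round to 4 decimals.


ADMM iteration with rho = 3.0, z^k = -0.9927, u^k = 1.09
Step 1: x-update.
Minimize 5*x^2 + 7*x + (3.0/2)*(x + 0.9927 + 1.09)^2
FOC: (2*5 + 3.0)*x = -7 + 3.0*(-0.9927 - 1.09)
x^{k+1} = -1.0191
Step 2: z-update.
Minimize 5*z^2 + 0*z + (3.0/2)*(-1.0191 - z + 1.09)^2
FOC: (2*5 + 3.0)*z = 0 + 3.0*(-1.0191 + 1.09)
z^{k+1} = 0.0164
Step 3: u-update.
u^{k+1} = 1.09 - 1.0191 - 0.0164 = 0.0546
Step 4: Primal residual = |-1.0191 - 0.0164| = 1.0354


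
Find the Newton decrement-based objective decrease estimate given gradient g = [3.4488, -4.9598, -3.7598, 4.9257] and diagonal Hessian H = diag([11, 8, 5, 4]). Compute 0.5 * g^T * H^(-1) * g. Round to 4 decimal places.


Step 1: H is diagonal, so H^(-1) * g = [0.3135, -0.62, -0.752, 1.2314].
Step 2: g^T H^(-1) g = sum_i g_i^2 / H_ii
  = (3.4488)^2/11 + (-4.9598)^2/8 + (-3.7598)^2/5 + (4.9257)^2/4
  = 1.0813 + 3.075 + 2.8272 + 6.0656 = 13.0491
Step 3: Objective decrease = 0.5 * g^T H^(-1) g = 6.5245


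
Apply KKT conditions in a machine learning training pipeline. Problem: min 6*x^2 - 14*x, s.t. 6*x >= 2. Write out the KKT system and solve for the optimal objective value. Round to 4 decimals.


Step 1: Try lambda = 0 (constraint inactive).
Stationarity: 2*6*x - 14 = 0
x* = 14/(2*6) = 7/6 = 1.1667 (rounded; the exact value 7/6 is used below)
Check constraint: 6*1.1667 = 7.0002 >= 2 -- satisfied.
Step 2: Compute optimal value.
f(x*) = 6*(7/6)^2 - 14*(7/6) = -8.1667


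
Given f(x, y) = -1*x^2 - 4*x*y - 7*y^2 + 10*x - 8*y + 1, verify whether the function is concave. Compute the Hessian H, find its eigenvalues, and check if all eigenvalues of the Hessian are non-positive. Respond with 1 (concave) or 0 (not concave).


The Hessian of f(x,y) = -1*x^2 - 4*x*y - 7*y^2 + 10*x - 8*y + 1 is:
H = [[-2, -4], [-4, -14]]
Trace = -2 - 14 = -16
Determinant = -2*-14 - (-4)^2 = 12
Discriminant = (-16)^2 - 4*12 = 208.0
Eigenvalues: lambda_1 = -15.2111, lambda_2 = -0.7889
The function is concave.

1


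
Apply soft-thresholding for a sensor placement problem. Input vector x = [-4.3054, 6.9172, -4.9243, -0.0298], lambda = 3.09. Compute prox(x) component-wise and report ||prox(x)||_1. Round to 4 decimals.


Soft-thresholding with lambda = 3.09:
prox(-4.3054) = sign(-4.3054)*max(|-4.3054| - 3.09, 0) = -1.2154
prox(6.9172) = sign(6.9172)*max(|6.9172| - 3.09, 0) = 3.8272
prox(-4.9243) = sign(-4.9243)*max(|-4.9243| - 3.09, 0) = -1.8343
prox(-0.0298) = sign(-0.0298)*max(|-0.0298| - 3.09, 0) = 0.0
prox(x) = [-1.2154, 3.8272, -1.8343, 0.0]
||prox(x)||_1 = 1.2154 + 3.8272 + 1.8343 + 0.0 = 6.8769
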